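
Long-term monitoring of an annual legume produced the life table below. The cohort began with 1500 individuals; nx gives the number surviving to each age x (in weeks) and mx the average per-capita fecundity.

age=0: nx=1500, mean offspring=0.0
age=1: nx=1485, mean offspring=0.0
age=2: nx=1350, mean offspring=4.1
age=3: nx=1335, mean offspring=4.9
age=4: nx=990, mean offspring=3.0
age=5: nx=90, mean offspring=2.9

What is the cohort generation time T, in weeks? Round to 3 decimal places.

2.867

lx = nx/n0 = nx/1500: 1, 0.99, 0.9, 0.89, 0.66, 0.06
lx·mx: 0, 0, 3.69, 4.361, 1.98, 0.174 → R0 = 10.205
x·lx·mx: 0, 0, 7.38, 13.083, 7.92, 0.87 → Σ = 29.253
T = 29.253 / 10.205 = 2.866536… → 2.867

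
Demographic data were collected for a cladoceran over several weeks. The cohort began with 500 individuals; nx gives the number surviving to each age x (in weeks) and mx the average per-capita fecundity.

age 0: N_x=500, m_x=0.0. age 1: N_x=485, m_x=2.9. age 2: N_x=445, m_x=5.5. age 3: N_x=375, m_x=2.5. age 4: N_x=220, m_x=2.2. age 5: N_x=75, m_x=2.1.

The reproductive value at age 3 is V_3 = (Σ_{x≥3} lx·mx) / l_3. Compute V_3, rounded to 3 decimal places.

lx = nx/n0 = nx/500: 1, 0.97, 0.89, 0.75, 0.44, 0.15
lx·mx for x ≥ 3: 1.875, 0.968, 0.315 → sum = 3.158
V_3 = 3.158 / l_3 = 3.158 / 0.75 = 4.210667… → 4.211

4.211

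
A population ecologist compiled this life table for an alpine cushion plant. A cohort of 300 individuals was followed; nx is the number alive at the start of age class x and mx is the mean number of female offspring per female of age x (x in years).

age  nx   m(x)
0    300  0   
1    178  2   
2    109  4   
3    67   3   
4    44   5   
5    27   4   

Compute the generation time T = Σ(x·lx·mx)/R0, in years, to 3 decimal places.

2.461

lx = nx/n0 = nx/300: 1, 0.59333…, 0.36333…, 0.22333…, 0.14667…, 0.09
lx·mx: 0, 1.186667…, 1.453333…, 0.67…, 0.733333…, 0.36 → R0 = 4.403333…
x·lx·mx: 0, 1.186667…, 2.906667…, 2.01…, 2.933333…, 1.8 → Σ = 10.836667…
T = 10.836667… / 4.403333… = 2.461014… → 2.461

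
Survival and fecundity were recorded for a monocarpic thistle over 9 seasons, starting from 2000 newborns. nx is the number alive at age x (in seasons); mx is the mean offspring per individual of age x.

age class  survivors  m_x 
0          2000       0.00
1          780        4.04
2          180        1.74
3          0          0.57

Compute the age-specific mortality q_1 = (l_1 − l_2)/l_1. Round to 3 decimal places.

0.769

lx = nx/n0 = nx/2000: 1, 0.39, 0.09, 0
q_1 = (l_1 − l_2) / l_1 = (0.39 − 0.09) / 0.39
     = 0.3 / 0.39 = 0.769231… → 0.769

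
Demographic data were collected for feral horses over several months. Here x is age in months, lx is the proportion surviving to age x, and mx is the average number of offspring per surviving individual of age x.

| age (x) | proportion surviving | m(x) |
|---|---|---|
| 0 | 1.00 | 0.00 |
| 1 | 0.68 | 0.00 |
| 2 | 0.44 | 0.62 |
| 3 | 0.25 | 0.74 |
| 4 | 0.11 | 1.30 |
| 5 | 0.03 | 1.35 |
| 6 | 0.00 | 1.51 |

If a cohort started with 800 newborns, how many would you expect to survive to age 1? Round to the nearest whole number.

544

Expected survivors = N0 · l_1 = 800 × 0.68 = 544 → 544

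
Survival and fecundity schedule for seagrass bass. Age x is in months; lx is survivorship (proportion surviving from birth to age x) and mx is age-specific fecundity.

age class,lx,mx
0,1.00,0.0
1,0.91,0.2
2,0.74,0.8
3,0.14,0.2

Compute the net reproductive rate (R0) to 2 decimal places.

lx·mx by age: 0, 0.182, 0.592, 0.028
R0 = Σ lx·mx = 0.802 → 0.80

0.80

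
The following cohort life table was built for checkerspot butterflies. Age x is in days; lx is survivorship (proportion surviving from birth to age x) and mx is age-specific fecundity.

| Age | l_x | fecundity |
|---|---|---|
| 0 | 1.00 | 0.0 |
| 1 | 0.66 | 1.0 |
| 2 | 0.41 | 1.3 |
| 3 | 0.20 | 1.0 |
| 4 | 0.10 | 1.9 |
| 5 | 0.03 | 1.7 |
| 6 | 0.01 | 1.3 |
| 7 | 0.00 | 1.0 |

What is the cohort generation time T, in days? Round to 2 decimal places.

lx·mx: 0, 0.66, 0.533, 0.2, 0.19, 0.051, 0.013, 0 → R0 = 1.647
x·lx·mx: 0, 0.66, 1.066, 0.6, 0.76, 0.255, 0.078, 0 → Σ = 3.419
T = 3.419 / 1.647 = 2.075896… → 2.08

2.08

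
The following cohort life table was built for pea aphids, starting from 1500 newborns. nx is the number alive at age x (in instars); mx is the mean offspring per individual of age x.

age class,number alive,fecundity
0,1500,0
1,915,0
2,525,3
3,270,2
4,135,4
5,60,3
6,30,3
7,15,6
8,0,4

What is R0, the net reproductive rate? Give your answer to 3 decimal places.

lx = nx/n0 = nx/1500: 1, 0.61, 0.35, 0.18, 0.09, 0.04, 0.02, 0.01, 0
lx·mx by age: 0, 0, 1.05, 0.36, 0.36, 0.12, 0.06, 0.06, 0
R0 = Σ lx·mx = 2.01 → 2.010

2.010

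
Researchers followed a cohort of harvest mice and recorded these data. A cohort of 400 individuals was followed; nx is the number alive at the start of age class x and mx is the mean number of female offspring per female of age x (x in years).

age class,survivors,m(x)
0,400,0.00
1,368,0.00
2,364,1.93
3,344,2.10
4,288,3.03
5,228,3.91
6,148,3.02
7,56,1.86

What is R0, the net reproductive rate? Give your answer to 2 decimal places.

9.35

lx = nx/n0 = nx/400: 1, 0.92, 0.91, 0.86, 0.72, 0.57, 0.37, 0.14
lx·mx by age: 0, 0, 1.7563, 1.806, 2.1816, 2.2287, 1.1174, 0.2604
R0 = Σ lx·mx = 9.3504 → 9.35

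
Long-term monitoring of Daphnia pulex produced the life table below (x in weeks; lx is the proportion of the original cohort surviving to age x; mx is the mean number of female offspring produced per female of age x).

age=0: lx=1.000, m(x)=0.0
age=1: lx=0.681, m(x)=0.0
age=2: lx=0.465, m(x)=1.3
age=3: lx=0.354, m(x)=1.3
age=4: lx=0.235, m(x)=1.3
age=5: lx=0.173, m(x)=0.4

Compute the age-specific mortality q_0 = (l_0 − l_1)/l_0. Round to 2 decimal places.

q_0 = (l_0 − l_1) / l_0 = (1 − 0.681) / 1
     = 0.319 / 1 = 0.319 → 0.32

0.32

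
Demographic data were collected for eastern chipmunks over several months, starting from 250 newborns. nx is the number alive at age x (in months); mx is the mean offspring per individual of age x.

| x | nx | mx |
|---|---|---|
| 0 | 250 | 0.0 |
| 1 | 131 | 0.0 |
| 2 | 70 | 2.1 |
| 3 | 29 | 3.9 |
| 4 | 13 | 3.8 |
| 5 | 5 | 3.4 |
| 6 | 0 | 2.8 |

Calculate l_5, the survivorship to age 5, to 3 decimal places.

0.020

l_5 = n_5/n_0 = 5/250 = 0.02 → 0.020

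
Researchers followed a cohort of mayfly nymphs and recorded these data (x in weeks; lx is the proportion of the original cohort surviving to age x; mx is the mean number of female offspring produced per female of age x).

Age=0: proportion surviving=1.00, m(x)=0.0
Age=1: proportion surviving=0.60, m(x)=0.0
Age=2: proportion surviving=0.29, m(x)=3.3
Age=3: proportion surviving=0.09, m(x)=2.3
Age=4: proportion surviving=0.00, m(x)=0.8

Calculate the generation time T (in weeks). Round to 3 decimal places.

2.178

lx·mx: 0, 0, 0.957, 0.207, 0 → R0 = 1.164
x·lx·mx: 0, 0, 1.914, 0.621, 0 → Σ = 2.535
T = 2.535 / 1.164 = 2.177835… → 2.178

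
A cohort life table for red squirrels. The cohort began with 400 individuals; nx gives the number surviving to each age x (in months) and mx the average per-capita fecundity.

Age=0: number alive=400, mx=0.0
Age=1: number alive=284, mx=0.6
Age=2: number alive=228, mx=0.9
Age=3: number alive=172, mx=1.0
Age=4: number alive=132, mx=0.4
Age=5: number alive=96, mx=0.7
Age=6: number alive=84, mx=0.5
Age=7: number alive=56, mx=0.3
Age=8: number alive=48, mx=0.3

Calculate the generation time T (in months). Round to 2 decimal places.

lx = nx/n0 = nx/400: 1, 0.71, 0.57, 0.43, 0.33, 0.24, 0.21, 0.14, 0.12
lx·mx: 0, 0.426, 0.513, 0.43, 0.132, 0.168, 0.105, 0.042, 0.036 → R0 = 1.852
x·lx·mx: 0, 0.426, 1.026, 1.29, 0.528, 0.84, 0.63, 0.294, 0.288 → Σ = 5.322
T = 5.322 / 1.852 = 2.87365… → 2.87

2.87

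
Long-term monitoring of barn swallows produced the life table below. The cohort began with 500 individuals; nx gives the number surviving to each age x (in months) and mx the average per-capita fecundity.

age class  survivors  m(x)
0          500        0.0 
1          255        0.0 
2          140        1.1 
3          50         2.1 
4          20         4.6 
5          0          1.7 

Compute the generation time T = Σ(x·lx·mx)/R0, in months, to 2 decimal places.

lx = nx/n0 = nx/500: 1, 0.51, 0.28, 0.1, 0.04, 0
lx·mx: 0, 0, 0.308, 0.21, 0.184, 0 → R0 = 0.702
x·lx·mx: 0, 0, 0.616, 0.63, 0.736, 0 → Σ = 1.982
T = 1.982 / 0.702 = 2.823362… → 2.82

2.82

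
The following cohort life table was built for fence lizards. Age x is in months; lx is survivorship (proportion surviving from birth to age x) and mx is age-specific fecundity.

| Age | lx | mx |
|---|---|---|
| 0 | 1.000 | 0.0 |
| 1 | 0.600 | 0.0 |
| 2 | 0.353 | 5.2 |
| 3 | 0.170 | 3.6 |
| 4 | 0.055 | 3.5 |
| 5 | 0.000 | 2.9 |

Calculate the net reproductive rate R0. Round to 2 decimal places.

2.64

lx·mx by age: 0, 0, 1.8356, 0.612, 0.1925, 0
R0 = Σ lx·mx = 2.6401 → 2.64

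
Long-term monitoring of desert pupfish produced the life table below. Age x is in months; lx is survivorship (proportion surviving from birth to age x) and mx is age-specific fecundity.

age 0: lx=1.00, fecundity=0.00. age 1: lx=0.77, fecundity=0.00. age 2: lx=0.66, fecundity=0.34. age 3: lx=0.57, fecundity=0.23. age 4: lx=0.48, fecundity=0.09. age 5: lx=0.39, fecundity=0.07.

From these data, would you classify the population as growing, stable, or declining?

declining

R0 = Σ lx·mx = 0 + 0 + 0.2244 + 0.1311 + 0.0432 + 0.0273 = 0.426
R0 < 1, so the population is declining.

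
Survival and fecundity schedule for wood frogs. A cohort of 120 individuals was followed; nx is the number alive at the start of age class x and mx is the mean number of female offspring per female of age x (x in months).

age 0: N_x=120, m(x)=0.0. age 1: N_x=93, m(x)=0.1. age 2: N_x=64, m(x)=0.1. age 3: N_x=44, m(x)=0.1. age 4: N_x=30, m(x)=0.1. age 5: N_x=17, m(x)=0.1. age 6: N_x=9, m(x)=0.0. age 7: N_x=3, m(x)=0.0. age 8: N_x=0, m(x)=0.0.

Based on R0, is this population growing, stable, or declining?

declining

lx = nx/n0 = nx/120: 1, 0.775, 0.53333…, 0.36667…, 0.25, 0.14167…, 0.075, 0.025, 0
R0 = Σ lx·mx = 0 + 0.0775 + 0.053333… + 0.036667… + 0.025 + 0.014167… + 0 + 0 + 0 = 0.206667…
R0 < 1, so the population is declining.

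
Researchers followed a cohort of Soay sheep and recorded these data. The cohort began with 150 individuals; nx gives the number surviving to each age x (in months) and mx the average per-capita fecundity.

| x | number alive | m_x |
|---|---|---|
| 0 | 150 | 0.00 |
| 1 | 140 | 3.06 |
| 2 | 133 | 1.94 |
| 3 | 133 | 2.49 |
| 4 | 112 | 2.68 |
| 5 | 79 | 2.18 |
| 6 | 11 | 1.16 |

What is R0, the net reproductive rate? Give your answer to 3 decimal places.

10.018

lx = nx/n0 = nx/150: 1, 0.93333…, 0.88667…, 0.88667…, 0.74667…, 0.52667…, 0.07333…
lx·mx by age: 0, 2.856…, 1.720133…, 2.2078…, 2.001067…, 1.148133…, 0.085067…
R0 = Σ lx·mx = 10.0182… → 10.018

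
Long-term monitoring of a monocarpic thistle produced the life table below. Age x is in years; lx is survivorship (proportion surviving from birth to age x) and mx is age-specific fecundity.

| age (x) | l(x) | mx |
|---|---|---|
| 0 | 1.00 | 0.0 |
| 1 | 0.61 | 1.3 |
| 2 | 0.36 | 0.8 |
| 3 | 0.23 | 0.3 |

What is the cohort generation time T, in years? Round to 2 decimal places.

1.37

lx·mx: 0, 0.793, 0.288, 0.069 → R0 = 1.15
x·lx·mx: 0, 0.793, 0.576, 0.207 → Σ = 1.576
T = 1.576 / 1.15 = 1.370435… → 1.37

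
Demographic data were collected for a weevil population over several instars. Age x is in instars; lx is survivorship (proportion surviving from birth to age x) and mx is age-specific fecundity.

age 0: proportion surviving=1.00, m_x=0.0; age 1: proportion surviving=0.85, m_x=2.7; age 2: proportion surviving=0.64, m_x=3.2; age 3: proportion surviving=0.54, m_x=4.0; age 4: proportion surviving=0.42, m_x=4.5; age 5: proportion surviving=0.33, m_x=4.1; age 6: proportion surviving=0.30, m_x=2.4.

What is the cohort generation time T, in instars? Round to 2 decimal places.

3.01

lx·mx: 0, 2.295, 2.048, 2.16, 1.89, 1.353, 0.72 → R0 = 10.466
x·lx·mx: 0, 2.295, 4.096, 6.48, 7.56, 6.765, 4.32 → Σ = 31.516
T = 31.516 / 10.466 = 3.011275… → 3.01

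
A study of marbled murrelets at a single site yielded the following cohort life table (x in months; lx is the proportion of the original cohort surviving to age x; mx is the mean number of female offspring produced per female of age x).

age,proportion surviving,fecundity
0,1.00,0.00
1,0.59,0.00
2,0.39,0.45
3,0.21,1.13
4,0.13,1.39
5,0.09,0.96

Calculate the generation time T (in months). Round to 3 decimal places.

lx·mx: 0, 0, 0.1755, 0.2373, 0.1807, 0.0864 → R0 = 0.6799
x·lx·mx: 0, 0, 0.351, 0.7119, 0.7228, 0.432 → Σ = 2.2177
T = 2.2177 / 0.6799 = 3.261803… → 3.262

3.262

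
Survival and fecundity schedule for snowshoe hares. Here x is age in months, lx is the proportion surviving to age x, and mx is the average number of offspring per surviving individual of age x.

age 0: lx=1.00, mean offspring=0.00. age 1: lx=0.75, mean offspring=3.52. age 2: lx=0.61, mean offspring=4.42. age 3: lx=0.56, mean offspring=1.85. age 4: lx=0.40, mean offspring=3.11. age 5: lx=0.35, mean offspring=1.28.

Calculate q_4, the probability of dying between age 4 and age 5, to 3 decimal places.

q_4 = (l_4 − l_5) / l_4 = (0.4 − 0.35) / 0.4
     = 0.05 / 0.4 = 0.125 → 0.125

0.125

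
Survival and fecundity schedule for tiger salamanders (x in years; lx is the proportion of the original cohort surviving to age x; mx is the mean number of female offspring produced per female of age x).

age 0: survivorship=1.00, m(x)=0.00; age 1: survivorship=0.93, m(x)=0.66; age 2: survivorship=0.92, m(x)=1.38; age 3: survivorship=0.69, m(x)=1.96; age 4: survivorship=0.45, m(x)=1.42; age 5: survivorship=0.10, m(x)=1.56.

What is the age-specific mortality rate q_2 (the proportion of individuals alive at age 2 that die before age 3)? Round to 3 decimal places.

q_2 = (l_2 − l_3) / l_2 = (0.92 − 0.69) / 0.92
     = 0.23 / 0.92 = 0.25 → 0.250

0.250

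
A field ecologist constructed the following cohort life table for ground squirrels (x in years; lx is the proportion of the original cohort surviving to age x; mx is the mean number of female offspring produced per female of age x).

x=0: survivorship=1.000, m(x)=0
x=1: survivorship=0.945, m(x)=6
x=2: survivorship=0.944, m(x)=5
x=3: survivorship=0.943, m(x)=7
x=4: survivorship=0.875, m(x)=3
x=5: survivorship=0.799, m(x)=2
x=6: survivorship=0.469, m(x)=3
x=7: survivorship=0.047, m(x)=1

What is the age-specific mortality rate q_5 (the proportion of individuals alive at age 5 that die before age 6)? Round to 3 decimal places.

q_5 = (l_5 − l_6) / l_5 = (0.799 − 0.469) / 0.799
     = 0.33 / 0.799 = 0.413016… → 0.413

0.413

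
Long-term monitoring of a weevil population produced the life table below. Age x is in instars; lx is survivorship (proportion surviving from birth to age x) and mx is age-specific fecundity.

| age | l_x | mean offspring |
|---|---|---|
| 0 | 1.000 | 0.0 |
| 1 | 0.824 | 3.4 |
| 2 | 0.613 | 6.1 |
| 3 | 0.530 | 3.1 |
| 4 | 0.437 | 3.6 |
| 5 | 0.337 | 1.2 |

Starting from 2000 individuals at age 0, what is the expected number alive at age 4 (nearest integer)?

Expected survivors = N0 · l_4 = 2000 × 0.437 = 874 → 874

874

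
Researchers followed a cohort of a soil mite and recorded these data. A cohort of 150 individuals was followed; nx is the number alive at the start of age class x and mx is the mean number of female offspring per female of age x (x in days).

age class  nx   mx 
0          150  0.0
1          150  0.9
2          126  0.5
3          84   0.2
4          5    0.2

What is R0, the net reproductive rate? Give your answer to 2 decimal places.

1.44

lx = nx/n0 = nx/150: 1, 1, 0.84, 0.56, 0.03333…
lx·mx by age: 0, 0.9, 0.42, 0.112, 0.006667…
R0 = Σ lx·mx = 1.438667… → 1.44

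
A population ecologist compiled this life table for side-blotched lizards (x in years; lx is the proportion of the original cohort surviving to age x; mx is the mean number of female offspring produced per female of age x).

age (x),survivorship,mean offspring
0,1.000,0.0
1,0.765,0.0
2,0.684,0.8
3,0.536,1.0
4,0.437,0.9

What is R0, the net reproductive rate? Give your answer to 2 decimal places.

1.48

lx·mx by age: 0, 0, 0.5472, 0.536, 0.3933
R0 = Σ lx·mx = 1.4765 → 1.48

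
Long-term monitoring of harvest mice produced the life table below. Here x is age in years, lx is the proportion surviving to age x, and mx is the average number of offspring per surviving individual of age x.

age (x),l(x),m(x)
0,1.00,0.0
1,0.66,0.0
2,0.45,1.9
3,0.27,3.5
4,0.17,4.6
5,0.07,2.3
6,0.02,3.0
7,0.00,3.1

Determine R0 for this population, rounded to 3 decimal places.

lx·mx by age: 0, 0, 0.855, 0.945, 0.782, 0.161, 0.06, 0
R0 = Σ lx·mx = 2.803 → 2.803

2.803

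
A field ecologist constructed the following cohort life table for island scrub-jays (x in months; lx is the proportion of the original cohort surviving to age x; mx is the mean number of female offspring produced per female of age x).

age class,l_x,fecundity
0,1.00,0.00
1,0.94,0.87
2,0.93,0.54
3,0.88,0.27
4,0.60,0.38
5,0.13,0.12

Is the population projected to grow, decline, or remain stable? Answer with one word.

growing

R0 = Σ lx·mx = 0 + 0.8178 + 0.5022 + 0.2376 + 0.228 + 0.0156 = 1.8012
R0 > 1, so the population is growing.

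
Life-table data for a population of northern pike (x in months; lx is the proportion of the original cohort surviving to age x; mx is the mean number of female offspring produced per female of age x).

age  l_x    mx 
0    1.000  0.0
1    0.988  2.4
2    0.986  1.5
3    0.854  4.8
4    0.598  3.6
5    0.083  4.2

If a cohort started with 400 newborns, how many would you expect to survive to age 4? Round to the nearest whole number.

Expected survivors = N0 · l_4 = 400 × 0.598 = 239.2 → 239

239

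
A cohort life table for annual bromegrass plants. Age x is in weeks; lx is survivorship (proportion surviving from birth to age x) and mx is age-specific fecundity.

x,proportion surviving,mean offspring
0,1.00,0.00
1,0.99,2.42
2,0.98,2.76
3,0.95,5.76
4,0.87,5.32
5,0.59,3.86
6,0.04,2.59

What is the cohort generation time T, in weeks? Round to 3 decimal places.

3.114

lx·mx: 0, 2.3958, 2.7048, 5.472, 4.6284, 2.2774, 0.1036 → R0 = 17.582
x·lx·mx: 0, 2.3958, 5.4096, 16.416, 18.5136, 11.387, 0.6216 → Σ = 54.7436
T = 54.7436 / 17.582 = 3.113616… → 3.114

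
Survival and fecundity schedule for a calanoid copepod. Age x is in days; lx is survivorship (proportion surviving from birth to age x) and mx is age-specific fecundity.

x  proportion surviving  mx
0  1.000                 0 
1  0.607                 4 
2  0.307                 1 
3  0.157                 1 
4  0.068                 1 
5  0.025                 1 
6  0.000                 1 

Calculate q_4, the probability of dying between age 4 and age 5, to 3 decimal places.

0.632

q_4 = (l_4 − l_5) / l_4 = (0.068 − 0.025) / 0.068
     = 0.043 / 0.068 = 0.632353… → 0.632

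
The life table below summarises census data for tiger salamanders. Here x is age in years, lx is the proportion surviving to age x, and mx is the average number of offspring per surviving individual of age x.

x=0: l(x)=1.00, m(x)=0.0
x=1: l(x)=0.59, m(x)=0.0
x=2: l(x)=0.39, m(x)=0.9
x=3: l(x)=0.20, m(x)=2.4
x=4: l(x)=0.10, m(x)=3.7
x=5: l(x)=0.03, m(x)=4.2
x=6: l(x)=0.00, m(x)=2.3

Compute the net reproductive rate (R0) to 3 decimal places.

1.327

lx·mx by age: 0, 0, 0.351, 0.48, 0.37, 0.126, 0
R0 = Σ lx·mx = 1.327 → 1.327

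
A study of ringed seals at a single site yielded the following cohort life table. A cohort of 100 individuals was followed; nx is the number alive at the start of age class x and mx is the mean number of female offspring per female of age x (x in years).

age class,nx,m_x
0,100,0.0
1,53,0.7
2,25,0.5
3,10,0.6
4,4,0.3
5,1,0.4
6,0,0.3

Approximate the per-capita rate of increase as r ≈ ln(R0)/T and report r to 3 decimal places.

-0.368

lx = nx/n0 = nx/100: 1, 0.53, 0.25, 0.1, 0.04, 0.01, 0
R0 = Σ lx·mx = 0 + 0.371 + 0.125 + 0.06 + 0.012 + 0.004 + 0 = 0.572
Σ x·lx·mx = 0.869; T = 0.869/0.572 = 1.51923…
r ≈ ln(R0)/T = ln(0.572)/1.51923… = -0.3677… → -0.368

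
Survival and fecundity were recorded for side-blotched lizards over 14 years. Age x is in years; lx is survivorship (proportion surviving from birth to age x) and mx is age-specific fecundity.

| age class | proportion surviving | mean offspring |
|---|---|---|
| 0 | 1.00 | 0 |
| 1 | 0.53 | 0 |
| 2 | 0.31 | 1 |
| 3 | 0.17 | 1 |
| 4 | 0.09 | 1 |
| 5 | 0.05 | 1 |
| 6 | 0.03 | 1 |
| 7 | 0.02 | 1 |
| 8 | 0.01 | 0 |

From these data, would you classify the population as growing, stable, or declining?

R0 = Σ lx·mx = 0 + 0 + 0.31 + 0.17 + 0.09 + 0.05 + 0.03 + 0.02 + 0 = 0.67
R0 < 1, so the population is declining.

declining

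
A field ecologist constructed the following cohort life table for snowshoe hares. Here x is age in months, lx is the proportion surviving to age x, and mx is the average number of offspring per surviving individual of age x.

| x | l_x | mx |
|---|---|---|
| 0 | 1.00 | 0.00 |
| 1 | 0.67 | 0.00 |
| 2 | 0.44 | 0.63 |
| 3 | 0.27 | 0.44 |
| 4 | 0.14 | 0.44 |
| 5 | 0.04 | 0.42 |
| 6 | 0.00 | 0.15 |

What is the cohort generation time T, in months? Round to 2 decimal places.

lx·mx: 0, 0, 0.2772, 0.1188, 0.0616, 0.0168, 0 → R0 = 0.4744
x·lx·mx: 0, 0, 0.5544, 0.3564, 0.2464, 0.084, 0 → Σ = 1.2412
T = 1.2412 / 0.4744 = 2.616358… → 2.62

2.62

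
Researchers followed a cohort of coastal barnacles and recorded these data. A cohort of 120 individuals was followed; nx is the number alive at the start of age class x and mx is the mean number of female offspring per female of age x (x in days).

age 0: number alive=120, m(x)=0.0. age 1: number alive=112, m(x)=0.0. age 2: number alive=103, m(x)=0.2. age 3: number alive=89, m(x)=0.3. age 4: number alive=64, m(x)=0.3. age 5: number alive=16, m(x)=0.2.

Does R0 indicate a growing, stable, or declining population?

lx = nx/n0 = nx/120: 1, 0.93333…, 0.85833…, 0.74167…, 0.53333…, 0.13333…
R0 = Σ lx·mx = 0 + 0 + 0.171667… + 0.2225… + 0.16… + 0.026667… = 0.580833…
R0 < 1, so the population is declining.

declining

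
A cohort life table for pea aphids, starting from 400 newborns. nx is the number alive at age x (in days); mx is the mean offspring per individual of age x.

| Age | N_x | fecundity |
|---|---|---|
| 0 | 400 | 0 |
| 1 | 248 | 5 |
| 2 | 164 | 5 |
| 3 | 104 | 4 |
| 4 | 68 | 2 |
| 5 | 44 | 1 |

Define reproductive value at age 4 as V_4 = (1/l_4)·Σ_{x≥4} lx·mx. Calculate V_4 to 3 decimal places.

2.647

lx = nx/n0 = nx/400: 1, 0.62, 0.41, 0.26, 0.17, 0.11
lx·mx for x ≥ 4: 0.34, 0.11 → sum = 0.45
V_4 = 0.45 / l_4 = 0.45 / 0.17 = 2.647059… → 2.647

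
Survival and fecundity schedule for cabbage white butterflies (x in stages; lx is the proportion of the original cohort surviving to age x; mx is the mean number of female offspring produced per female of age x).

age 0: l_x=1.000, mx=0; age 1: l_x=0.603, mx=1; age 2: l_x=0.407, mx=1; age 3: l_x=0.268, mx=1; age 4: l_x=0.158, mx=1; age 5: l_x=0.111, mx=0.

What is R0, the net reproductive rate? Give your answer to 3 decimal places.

lx·mx by age: 0, 0.603, 0.407, 0.268, 0.158, 0
R0 = Σ lx·mx = 1.436 → 1.436

1.436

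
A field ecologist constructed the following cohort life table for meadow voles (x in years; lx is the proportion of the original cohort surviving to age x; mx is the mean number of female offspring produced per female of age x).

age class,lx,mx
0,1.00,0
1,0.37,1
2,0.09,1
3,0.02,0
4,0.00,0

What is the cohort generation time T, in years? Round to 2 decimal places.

1.20

lx·mx: 0, 0.37, 0.09, 0, 0 → R0 = 0.46
x·lx·mx: 0, 0.37, 0.18, 0, 0 → Σ = 0.55
T = 0.55 / 0.46 = 1.195652… → 1.20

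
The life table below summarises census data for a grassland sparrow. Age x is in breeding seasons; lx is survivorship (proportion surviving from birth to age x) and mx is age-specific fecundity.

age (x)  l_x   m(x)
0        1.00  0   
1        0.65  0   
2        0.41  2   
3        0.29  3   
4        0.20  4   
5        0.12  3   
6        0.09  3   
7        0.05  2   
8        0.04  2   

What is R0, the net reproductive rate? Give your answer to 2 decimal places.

lx·mx by age: 0, 0, 0.82, 0.87, 0.8, 0.36, 0.27, 0.1, 0.08
R0 = Σ lx·mx = 3.3 → 3.30

3.30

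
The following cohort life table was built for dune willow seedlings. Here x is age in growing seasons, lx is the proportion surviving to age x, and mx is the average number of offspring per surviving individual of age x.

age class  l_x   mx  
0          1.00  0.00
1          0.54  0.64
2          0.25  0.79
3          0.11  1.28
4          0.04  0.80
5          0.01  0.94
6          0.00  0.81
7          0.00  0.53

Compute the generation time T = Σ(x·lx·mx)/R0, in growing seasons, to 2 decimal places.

lx·mx: 0, 0.3456, 0.1975, 0.1408, 0.032, 0.0094, 0, 0 → R0 = 0.7253
x·lx·mx: 0, 0.3456, 0.395, 0.4224, 0.128, 0.047, 0, 0 → Σ = 1.338
T = 1.338 / 0.7253 = 1.844754… → 1.84

1.84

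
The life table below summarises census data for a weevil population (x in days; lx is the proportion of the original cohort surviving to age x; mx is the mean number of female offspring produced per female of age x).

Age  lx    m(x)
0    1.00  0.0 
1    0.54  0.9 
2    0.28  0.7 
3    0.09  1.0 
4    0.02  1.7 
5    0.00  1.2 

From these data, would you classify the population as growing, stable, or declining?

R0 = Σ lx·mx = 0 + 0.486 + 0.196 + 0.09 + 0.034 + 0 = 0.806
R0 < 1, so the population is declining.

declining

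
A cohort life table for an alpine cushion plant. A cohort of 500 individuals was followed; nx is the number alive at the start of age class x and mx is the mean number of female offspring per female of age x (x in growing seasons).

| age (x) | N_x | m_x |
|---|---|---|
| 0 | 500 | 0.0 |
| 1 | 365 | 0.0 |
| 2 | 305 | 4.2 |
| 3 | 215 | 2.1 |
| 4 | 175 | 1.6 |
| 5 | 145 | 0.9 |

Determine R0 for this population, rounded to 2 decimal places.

4.29

lx = nx/n0 = nx/500: 1, 0.73, 0.61, 0.43, 0.35, 0.29
lx·mx by age: 0, 0, 2.562, 0.903, 0.56, 0.261
R0 = Σ lx·mx = 4.286 → 4.29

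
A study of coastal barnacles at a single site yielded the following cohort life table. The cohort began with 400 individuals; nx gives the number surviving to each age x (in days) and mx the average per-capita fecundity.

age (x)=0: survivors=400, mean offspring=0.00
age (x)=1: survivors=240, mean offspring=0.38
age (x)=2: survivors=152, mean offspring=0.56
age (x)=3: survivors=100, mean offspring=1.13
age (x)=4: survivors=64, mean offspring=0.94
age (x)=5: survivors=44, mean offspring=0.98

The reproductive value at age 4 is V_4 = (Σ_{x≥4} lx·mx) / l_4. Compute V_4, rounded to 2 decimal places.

lx = nx/n0 = nx/400: 1, 0.6, 0.38, 0.25, 0.16, 0.11
lx·mx for x ≥ 4: 0.1504, 0.1078 → sum = 0.2582
V_4 = 0.2582 / l_4 = 0.2582 / 0.16 = 1.61375 → 1.61

1.61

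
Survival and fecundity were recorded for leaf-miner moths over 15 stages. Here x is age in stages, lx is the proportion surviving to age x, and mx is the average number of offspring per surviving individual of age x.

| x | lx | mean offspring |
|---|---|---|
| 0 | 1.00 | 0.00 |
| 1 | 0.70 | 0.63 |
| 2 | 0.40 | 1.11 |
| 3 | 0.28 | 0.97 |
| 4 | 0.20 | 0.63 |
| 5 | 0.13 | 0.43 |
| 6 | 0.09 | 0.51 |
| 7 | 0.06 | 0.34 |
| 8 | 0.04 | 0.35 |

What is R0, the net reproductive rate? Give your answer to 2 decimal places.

lx·mx by age: 0, 0.441, 0.444, 0.2716, 0.126, 0.0559, 0.0459, 0.0204, 0.014
R0 = Σ lx·mx = 1.4188 → 1.42

1.42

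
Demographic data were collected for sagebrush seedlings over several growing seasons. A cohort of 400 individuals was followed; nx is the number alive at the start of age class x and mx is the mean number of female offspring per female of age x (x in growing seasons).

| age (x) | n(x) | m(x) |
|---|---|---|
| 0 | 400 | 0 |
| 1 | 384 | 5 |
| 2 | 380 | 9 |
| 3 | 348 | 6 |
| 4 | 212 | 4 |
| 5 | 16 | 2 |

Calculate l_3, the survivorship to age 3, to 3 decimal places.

l_3 = n_3/n_0 = 348/400 = 0.87 → 0.870

0.870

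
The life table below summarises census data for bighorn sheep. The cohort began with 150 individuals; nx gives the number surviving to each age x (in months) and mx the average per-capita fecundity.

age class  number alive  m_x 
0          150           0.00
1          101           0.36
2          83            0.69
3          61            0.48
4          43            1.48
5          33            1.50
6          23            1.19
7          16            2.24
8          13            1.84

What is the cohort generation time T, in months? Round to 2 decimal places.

lx = nx/n0 = nx/150: 1, 0.67333…, 0.55333…, 0.40667…, 0.28667…, 0.22, 0.15333…, 0.10667…, 0.08667…
lx·mx: 0, 0.2424…, 0.3818…, 0.1952…, 0.424267…, 0.33, 0.182467…, 0.238933…, 0.159467… → R0 = 2.154533…
x·lx·mx: 0, 0.2424…, 0.7636…, 0.5856…, 1.697067…, 1.65, 1.0948…, 1.672533…, 1.275733… → Σ = 8.981733…
T = 8.981733… / 2.154533… = 4.16876… → 4.17

4.17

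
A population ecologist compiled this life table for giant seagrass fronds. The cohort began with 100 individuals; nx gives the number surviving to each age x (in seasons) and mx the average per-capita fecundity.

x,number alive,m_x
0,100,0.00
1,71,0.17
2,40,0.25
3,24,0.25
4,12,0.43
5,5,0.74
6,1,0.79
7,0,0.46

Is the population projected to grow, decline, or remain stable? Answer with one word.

declining

lx = nx/n0 = nx/100: 1, 0.71, 0.4, 0.24, 0.12, 0.05, 0.01, 0
R0 = Σ lx·mx = 0 + 0.1207 + 0.1 + 0.06 + 0.0516 + 0.037 + 0.0079 + 0 = 0.3772
R0 < 1, so the population is declining.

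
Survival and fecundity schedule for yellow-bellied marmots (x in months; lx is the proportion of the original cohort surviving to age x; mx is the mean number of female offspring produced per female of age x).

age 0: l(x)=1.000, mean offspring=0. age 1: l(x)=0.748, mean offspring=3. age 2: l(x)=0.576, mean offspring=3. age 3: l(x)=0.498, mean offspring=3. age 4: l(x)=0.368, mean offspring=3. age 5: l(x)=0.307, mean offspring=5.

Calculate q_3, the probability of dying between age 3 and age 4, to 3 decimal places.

q_3 = (l_3 − l_4) / l_3 = (0.498 − 0.368) / 0.498
     = 0.13 / 0.498 = 0.261044… → 0.261

0.261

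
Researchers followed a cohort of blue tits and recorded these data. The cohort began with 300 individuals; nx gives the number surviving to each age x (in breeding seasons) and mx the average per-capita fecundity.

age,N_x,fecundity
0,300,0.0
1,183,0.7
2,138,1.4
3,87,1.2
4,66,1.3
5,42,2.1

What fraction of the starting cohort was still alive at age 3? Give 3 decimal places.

0.290

l_3 = n_3/n_0 = 87/300 = 0.29 → 0.290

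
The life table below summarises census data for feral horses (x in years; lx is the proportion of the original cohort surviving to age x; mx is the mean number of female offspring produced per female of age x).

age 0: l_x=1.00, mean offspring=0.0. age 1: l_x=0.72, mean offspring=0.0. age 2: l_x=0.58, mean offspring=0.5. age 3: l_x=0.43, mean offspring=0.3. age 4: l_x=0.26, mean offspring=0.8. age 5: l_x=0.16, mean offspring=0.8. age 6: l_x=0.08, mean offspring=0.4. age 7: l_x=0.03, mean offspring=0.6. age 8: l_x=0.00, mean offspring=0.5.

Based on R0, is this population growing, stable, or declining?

R0 = Σ lx·mx = 0 + 0 + 0.29 + 0.129 + 0.208 + 0.128 + 0.032 + 0.018 + 0 = 0.805
R0 < 1, so the population is declining.

declining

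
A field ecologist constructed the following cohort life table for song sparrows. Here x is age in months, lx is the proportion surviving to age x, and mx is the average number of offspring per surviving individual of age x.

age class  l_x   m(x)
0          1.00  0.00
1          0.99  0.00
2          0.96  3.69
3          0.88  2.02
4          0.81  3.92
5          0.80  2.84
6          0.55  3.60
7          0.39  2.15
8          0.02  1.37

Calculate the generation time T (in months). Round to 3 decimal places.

lx·mx: 0, 0, 3.5424, 1.7776, 3.1752, 2.272, 1.98, 0.8385, 0.0274 → R0 = 13.6131
x·lx·mx: 0, 0, 7.0848, 5.3328, 12.7008, 11.36, 11.88, 5.8695, 0.2192 → Σ = 54.4471
T = 54.4471 / 13.6131 = 3.999611… → 4.000

4.000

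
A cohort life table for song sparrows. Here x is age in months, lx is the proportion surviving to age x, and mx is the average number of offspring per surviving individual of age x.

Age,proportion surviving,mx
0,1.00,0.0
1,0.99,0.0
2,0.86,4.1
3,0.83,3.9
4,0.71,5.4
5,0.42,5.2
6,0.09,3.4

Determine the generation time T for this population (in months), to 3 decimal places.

lx·mx: 0, 0, 3.526, 3.237, 3.834, 2.184, 0.306 → R0 = 13.087
x·lx·mx: 0, 0, 7.052, 9.711, 15.336, 10.92, 1.836 → Σ = 44.855
T = 44.855 / 13.087 = 3.427447… → 3.427

3.427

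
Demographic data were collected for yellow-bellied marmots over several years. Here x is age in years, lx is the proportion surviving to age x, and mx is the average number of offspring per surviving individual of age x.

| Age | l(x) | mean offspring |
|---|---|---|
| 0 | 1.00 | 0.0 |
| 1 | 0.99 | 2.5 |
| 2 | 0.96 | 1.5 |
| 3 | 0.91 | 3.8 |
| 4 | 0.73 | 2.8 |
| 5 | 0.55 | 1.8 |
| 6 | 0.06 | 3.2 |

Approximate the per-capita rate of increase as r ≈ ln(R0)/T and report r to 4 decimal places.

R0 = Σ lx·mx = 0 + 2.475 + 1.44 + 3.458 + 2.044 + 0.99 + 0.192 = 10.599
Σ x·lx·mx = 30.007; T = 30.007/10.599 = 2.83112…
r ≈ ln(R0)/T = ln(10.599)/2.83112… = 0.833862… → 0.8339

0.8339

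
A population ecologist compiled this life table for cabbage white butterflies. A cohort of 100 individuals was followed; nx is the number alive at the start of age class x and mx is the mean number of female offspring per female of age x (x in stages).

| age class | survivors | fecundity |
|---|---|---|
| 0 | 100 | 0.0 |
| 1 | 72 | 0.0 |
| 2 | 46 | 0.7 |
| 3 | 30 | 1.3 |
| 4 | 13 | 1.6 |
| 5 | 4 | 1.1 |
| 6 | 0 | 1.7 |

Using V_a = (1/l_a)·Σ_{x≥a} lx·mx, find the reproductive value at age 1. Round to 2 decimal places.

1.34

lx = nx/n0 = nx/100: 1, 0.72, 0.46, 0.3, 0.13, 0.04, 0
lx·mx for x ≥ 1: 0, 0.322, 0.39, 0.208, 0.044, 0 → sum = 0.964
V_1 = 0.964 / l_1 = 0.964 / 0.72 = 1.338889… → 1.34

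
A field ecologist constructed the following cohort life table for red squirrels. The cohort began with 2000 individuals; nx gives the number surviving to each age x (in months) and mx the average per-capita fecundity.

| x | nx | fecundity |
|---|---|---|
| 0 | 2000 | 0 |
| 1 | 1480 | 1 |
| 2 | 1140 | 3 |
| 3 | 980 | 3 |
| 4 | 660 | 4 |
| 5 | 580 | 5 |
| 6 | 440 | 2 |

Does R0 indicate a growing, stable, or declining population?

growing

lx = nx/n0 = nx/2000: 1, 0.74, 0.57, 0.49, 0.33, 0.29, 0.22
R0 = Σ lx·mx = 0 + 0.74 + 1.71 + 1.47 + 1.32 + 1.45 + 0.44 = 7.13
R0 > 1, so the population is growing.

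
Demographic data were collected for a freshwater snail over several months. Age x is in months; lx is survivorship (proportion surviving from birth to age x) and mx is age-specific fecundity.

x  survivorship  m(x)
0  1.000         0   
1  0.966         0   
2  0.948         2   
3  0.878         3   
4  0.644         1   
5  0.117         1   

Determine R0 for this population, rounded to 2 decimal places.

5.29

lx·mx by age: 0, 0, 1.896, 2.634, 0.644, 0.117
R0 = Σ lx·mx = 5.291 → 5.29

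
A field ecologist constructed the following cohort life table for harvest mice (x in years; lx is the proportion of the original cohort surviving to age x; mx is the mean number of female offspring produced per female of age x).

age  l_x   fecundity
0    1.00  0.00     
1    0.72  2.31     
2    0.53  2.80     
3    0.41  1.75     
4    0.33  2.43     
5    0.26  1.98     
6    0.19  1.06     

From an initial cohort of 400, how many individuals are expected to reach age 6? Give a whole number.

76

Expected survivors = N0 · l_6 = 400 × 0.19 = 76 → 76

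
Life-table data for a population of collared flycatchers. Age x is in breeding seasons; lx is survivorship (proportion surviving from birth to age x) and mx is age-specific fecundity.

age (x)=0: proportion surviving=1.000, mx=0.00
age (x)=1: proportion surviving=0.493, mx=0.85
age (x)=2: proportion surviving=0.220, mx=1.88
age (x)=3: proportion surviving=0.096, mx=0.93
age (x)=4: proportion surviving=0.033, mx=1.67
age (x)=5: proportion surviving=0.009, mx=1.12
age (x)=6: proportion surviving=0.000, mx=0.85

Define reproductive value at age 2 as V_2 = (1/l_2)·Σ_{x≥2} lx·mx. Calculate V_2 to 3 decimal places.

lx·mx for x ≥ 2: 0.4136, 0.08928, 0.05511, 0.01008, 0 → sum = 0.56807
V_2 = 0.56807 / l_2 = 0.56807 / 0.22 = 2.582136… → 2.582

2.582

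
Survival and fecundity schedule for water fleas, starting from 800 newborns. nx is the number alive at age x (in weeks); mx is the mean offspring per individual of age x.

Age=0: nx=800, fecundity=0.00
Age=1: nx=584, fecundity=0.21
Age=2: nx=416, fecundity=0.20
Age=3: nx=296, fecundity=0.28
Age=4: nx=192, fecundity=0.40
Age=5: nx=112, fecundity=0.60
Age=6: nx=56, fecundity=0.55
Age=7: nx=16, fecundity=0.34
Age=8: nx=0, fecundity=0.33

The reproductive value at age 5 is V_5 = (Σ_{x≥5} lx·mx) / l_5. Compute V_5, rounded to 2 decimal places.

0.92

lx = nx/n0 = nx/800: 1, 0.73, 0.52, 0.37, 0.24, 0.14, 0.07, 0.02, 0
lx·mx for x ≥ 5: 0.084, 0.0385, 0.0068, 0 → sum = 0.1293
V_5 = 0.1293 / l_5 = 0.1293 / 0.14 = 0.923571… → 0.92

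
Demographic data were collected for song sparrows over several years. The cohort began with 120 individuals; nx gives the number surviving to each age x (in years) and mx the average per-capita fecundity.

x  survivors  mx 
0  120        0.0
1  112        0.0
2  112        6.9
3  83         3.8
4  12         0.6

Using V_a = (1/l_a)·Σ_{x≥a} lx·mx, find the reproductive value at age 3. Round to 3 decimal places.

lx = nx/n0 = nx/120: 1, 0.93333…, 0.93333…, 0.69167…, 0.1
lx·mx for x ≥ 3: 2.628333…, 0.06 → sum = 2.688333…
V_3 = 2.688333… / l_3 = 2.688333… / 0.691667… = 3.886747… → 3.887

3.887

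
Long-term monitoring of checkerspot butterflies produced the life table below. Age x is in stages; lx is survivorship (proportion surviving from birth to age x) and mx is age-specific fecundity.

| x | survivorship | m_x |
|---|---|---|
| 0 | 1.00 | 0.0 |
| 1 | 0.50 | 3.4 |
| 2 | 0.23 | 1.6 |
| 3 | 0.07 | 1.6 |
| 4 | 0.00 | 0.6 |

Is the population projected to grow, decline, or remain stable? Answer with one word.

R0 = Σ lx·mx = 0 + 1.7 + 0.368 + 0.112 + 0 = 2.18
R0 > 1, so the population is growing.

growing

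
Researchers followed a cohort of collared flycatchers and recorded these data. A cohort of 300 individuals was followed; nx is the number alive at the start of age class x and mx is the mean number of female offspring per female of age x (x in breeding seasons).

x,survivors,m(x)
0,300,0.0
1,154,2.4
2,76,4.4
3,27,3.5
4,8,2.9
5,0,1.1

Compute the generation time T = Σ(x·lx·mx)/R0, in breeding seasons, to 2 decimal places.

1.72

lx = nx/n0 = nx/300: 1, 0.51333…, 0.25333…, 0.09, 0.02667…, 0
lx·mx: 0, 1.232…, 1.114667…, 0.315, 0.077333…, 0 → R0 = 2.739…
x·lx·mx: 0, 1.232…, 2.229333…, 0.945, 0.309333…, 0 → Σ = 4.715667…
T = 4.715667… / 2.739… = 1.721675… → 1.72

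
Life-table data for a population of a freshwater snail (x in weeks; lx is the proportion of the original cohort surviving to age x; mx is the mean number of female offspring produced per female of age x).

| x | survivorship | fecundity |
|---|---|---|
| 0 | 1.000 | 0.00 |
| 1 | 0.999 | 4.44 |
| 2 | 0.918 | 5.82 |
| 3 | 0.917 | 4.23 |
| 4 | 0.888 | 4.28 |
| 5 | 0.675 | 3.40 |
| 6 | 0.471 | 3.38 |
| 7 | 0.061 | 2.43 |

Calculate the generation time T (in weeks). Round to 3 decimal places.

lx·mx: 0, 4.43556, 5.34276, 3.87891, 3.80064, 2.295, 1.59198, 0.14823 → R0 = 21.49308
x·lx·mx: 0, 4.43556, 10.68552, 11.63673, 15.20256, 11.475, 9.55188, 1.03761 → Σ = 64.02486
T = 64.02486 / 21.49308 = 2.978859… → 2.979

2.979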